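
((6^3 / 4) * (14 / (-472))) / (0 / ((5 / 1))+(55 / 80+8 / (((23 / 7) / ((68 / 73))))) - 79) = 120888 / 5739461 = 0.02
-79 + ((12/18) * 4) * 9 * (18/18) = -55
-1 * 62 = -62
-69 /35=-1.97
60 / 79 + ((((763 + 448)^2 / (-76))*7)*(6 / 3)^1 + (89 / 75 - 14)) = -60826672397 / 225150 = -270160.66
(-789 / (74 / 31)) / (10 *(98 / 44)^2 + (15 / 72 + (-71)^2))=-35514468 / 546997973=-0.06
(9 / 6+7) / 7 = 17 / 14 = 1.21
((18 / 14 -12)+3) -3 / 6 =-115 / 14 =-8.21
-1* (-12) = 12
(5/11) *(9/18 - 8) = -75/22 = -3.41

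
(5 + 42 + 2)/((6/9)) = 147/2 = 73.50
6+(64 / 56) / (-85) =3562 / 595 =5.99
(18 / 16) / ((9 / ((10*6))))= 15 / 2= 7.50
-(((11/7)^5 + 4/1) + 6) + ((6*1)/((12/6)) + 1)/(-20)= -19.78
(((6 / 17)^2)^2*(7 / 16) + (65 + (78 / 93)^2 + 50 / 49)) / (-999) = -262446257102 / 3928987448631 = -0.07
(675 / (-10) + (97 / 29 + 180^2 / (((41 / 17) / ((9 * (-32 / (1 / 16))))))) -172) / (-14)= 147209572777 / 33292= 4421770.18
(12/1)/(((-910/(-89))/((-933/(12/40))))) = -332148/91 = -3649.98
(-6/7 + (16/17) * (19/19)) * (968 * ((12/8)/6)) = 20.34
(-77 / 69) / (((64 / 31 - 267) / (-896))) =-2138752 / 566697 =-3.77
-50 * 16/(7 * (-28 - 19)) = 800/329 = 2.43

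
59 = 59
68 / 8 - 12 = -7 / 2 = -3.50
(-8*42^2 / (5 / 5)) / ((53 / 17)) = -239904 / 53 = -4526.49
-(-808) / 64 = 101 / 8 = 12.62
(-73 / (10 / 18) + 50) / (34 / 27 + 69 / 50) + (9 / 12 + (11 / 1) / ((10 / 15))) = -193713 / 14252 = -13.59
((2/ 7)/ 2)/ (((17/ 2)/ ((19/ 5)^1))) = 38/ 595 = 0.06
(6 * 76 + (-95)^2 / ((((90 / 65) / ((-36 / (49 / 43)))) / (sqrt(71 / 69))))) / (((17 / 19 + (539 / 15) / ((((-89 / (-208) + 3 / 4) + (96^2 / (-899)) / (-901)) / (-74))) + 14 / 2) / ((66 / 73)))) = -78118962368040 / 422168588396627 + 576181596743717250 * sqrt(4899) / 475783999122998629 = 84.58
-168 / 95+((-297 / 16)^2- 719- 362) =-738.20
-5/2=-2.50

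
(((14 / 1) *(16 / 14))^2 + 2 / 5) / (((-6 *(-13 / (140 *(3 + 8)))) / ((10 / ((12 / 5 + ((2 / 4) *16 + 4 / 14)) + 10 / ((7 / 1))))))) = 4178.75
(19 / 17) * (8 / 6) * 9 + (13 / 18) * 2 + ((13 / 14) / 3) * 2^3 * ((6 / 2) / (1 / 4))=44.57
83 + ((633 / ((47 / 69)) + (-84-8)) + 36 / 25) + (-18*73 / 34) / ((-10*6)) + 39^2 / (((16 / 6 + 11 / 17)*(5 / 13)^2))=321615237 / 79900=4025.22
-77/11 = -7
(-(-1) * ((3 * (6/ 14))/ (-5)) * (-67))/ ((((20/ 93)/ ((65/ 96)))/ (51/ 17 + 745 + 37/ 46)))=1674089001/ 41216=40617.45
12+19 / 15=13.27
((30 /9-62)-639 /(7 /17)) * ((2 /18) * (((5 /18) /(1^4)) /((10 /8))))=-67642 /1701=-39.77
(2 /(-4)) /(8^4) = -1 /8192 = -0.00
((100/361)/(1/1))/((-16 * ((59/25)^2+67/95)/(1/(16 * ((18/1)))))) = -15625/1630962432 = -0.00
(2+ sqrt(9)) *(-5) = -25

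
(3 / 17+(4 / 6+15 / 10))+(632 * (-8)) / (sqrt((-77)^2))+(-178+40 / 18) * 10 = -42908687 / 23562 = -1821.10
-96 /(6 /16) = -256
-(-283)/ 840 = 283/ 840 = 0.34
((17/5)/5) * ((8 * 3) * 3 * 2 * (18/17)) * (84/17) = 217728/425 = 512.30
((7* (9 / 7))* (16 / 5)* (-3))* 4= -1728 / 5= -345.60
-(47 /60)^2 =-2209 /3600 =-0.61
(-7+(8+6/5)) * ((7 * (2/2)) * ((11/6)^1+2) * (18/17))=5313/85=62.51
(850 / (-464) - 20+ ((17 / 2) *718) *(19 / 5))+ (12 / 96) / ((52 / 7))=1397589363 / 60320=23169.58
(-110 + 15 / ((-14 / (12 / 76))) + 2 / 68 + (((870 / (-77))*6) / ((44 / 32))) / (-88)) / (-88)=164883773 / 132413204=1.25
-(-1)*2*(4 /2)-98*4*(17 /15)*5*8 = -53300 /3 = -17766.67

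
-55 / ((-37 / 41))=2255 / 37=60.95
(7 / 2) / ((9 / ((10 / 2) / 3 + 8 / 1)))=203 / 54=3.76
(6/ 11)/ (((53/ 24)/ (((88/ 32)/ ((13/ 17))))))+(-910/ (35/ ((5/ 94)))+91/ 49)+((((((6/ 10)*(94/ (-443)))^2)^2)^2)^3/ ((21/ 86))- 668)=-29395066930121314081822985774608047508216514702511537816474767035853335093568735796237404/ 44094523443248460834196079124387454866957379197995800240559391727845728397369384765625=-666.64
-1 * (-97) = 97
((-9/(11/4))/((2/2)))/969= -12/3553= -0.00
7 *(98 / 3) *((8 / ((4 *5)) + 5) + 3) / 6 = 4802 / 15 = 320.13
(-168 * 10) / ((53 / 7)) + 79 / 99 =-1160053 / 5247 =-221.09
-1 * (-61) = 61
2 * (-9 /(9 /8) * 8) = -128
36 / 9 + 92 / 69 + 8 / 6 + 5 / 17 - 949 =-48044 / 51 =-942.04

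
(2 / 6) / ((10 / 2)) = 1 / 15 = 0.07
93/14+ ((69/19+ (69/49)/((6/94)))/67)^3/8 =3227891695447267/485404107153266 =6.65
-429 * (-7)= 3003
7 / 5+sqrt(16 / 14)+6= 2 * sqrt(14) / 7+37 / 5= 8.47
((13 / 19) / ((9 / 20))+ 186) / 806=16033 / 68913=0.23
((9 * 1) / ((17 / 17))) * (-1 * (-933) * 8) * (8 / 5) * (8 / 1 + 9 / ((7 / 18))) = 117154944 / 35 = 3347284.11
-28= -28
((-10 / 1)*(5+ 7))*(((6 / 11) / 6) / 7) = -120 / 77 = -1.56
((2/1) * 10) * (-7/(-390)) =14/39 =0.36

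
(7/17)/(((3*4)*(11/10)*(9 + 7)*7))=5/17952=0.00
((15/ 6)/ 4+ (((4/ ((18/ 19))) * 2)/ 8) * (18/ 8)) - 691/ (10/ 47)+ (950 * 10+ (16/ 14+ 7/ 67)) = 29343207/ 4690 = 6256.55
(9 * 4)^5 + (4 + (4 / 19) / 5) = 5744287104 / 95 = 60466180.04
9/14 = 0.64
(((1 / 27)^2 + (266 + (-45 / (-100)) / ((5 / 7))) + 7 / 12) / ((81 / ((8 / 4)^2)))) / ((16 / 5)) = 1217497 / 295245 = 4.12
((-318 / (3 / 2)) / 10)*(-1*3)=318 / 5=63.60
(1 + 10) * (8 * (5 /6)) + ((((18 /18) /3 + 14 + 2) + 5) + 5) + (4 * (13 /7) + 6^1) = 2375 /21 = 113.10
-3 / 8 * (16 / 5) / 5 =-6 / 25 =-0.24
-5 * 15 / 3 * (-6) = 150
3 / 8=0.38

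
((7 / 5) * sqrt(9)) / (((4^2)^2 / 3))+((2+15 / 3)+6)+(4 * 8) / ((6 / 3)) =37183 / 1280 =29.05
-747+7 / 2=-1487 / 2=-743.50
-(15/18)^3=-125/216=-0.58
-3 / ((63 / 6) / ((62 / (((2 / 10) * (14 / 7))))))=-310 / 7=-44.29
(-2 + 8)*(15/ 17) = 90/ 17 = 5.29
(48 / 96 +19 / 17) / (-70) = -11 / 476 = -0.02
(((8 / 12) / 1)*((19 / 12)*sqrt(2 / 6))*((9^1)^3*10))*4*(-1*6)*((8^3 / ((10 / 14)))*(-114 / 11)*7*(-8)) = -44356516140.13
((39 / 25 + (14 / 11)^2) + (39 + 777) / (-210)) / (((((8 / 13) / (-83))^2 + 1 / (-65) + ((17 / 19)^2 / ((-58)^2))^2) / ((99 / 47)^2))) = 692926333229154383118864 / 3391659462695302608635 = 204.30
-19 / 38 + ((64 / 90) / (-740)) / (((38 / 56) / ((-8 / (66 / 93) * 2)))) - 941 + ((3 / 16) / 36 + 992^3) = 976190546.54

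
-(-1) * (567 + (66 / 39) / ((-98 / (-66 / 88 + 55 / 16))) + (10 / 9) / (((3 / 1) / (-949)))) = 59294477 / 275184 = 215.47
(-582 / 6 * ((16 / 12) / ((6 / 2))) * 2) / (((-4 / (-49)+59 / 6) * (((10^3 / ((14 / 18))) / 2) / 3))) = -133084 / 3279375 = -0.04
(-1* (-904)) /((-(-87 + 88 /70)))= 31640 /3001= 10.54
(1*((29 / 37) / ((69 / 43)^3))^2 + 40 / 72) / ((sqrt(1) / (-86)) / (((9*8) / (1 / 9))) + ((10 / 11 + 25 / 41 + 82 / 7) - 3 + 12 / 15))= 949106100858824105120 / 17702277855082078129191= 0.05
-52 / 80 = -13 / 20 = -0.65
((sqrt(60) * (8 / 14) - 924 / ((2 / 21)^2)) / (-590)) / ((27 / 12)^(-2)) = 8251551 / 9440 - 81 * sqrt(15) / 8260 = 874.07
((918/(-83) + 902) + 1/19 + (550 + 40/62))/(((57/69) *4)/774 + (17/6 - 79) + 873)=1254637517670/693476907761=1.81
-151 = -151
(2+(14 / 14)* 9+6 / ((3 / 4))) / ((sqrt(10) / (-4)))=-24.03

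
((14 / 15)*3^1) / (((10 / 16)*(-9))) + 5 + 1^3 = 1238 / 225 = 5.50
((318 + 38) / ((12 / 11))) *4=3916 / 3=1305.33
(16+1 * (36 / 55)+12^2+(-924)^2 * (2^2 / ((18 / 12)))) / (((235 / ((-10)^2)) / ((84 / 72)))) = 1753210424 / 1551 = 1130374.23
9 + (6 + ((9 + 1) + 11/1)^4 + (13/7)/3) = 4084429/21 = 194496.62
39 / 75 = 13 / 25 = 0.52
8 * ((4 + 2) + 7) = 104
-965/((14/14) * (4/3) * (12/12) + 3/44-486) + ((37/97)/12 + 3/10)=864871877/372287940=2.32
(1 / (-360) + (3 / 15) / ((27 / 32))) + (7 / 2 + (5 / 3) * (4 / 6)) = 5233 / 1080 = 4.85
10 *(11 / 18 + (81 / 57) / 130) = 13828 / 2223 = 6.22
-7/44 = -0.16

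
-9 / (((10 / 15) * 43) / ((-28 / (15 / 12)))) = 1512 / 215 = 7.03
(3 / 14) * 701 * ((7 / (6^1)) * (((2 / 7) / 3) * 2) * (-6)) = -1402 / 7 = -200.29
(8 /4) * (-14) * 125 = -3500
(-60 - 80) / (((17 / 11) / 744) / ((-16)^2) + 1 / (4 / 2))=-293314560 / 1047569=-280.00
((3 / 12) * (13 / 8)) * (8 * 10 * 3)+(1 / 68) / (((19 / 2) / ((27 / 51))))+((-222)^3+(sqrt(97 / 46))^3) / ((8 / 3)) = -22528450086 / 5491+291 * sqrt(4462) / 16928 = -4102794.35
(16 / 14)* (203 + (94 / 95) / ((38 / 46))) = 233.37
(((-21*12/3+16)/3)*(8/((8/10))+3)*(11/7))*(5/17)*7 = -2860/3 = -953.33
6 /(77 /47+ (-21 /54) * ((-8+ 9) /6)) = 30456 /7987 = 3.81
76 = 76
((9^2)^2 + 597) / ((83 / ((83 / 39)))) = 2386 / 13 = 183.54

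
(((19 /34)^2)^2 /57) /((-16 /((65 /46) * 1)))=-445835 /2950629888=-0.00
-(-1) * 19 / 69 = 19 / 69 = 0.28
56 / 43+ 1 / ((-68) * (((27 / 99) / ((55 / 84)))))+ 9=7565233 / 736848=10.27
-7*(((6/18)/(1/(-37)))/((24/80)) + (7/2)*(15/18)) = 9625/36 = 267.36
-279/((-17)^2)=-279/289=-0.97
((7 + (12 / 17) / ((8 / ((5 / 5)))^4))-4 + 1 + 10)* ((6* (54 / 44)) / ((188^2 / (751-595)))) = 769895685 / 1691987968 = 0.46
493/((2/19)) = 9367/2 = 4683.50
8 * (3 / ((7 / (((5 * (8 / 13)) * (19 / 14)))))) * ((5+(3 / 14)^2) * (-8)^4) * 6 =55416913920 / 31213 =1775443.37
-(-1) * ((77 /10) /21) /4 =11 /120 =0.09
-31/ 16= -1.94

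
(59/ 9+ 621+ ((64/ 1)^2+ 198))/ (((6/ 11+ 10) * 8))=243617/ 4176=58.34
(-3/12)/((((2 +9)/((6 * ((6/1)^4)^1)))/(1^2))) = -1944/11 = -176.73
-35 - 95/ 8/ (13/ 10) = -2295/ 52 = -44.13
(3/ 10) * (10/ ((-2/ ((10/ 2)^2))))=-75/ 2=-37.50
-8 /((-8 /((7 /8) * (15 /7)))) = 15 /8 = 1.88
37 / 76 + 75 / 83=8771 / 6308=1.39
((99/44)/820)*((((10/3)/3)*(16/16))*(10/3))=5/492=0.01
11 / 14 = 0.79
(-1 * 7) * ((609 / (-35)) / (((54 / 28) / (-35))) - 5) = -19579 / 9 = -2175.44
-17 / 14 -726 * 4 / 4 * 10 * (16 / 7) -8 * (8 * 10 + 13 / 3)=-103621 / 6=-17270.17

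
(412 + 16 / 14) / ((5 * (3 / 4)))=3856 / 35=110.17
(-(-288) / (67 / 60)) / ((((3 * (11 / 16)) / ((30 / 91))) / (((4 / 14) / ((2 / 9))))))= 24883200 / 469469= 53.00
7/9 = 0.78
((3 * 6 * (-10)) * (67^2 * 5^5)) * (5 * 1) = -12625312500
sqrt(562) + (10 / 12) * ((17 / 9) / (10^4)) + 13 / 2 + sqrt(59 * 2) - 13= -701983 / 108000 + sqrt(118) + sqrt(562)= 28.07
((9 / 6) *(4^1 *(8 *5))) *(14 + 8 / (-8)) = 3120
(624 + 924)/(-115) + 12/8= -2751/230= -11.96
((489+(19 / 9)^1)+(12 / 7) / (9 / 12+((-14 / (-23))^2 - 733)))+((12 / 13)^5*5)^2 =750727181264254532972 / 1494468628879777551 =502.34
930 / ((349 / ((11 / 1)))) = 29.31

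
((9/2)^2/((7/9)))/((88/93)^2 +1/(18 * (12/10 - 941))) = 3291973731/113202922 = 29.08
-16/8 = -2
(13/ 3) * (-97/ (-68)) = 1261/ 204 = 6.18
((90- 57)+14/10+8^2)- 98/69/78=1323727/13455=98.38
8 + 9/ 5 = 49/ 5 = 9.80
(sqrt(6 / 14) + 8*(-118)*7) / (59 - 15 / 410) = -541856 / 4835 + 82*sqrt(21) / 33845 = -112.06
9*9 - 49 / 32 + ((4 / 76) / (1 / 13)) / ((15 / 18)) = 244081 / 3040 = 80.29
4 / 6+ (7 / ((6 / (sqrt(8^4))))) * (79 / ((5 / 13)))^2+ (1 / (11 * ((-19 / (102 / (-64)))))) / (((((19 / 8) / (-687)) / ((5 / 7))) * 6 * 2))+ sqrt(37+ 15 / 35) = sqrt(1834) / 7+ 105076812272567 / 33356400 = 3150130.60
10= 10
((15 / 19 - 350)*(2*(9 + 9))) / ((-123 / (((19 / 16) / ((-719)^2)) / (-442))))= -19905 / 37473468968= -0.00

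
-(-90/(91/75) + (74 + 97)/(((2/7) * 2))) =-81927/364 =-225.07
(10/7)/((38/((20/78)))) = 50/5187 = 0.01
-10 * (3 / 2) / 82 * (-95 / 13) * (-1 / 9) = -475 / 3198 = -0.15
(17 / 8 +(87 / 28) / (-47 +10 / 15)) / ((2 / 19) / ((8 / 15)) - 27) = -304361 / 3964002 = -0.08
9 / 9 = 1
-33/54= -11/18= -0.61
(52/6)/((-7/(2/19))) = -52/399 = -0.13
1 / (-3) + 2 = 1.67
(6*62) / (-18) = -62 / 3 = -20.67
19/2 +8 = 35/2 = 17.50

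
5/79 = 0.06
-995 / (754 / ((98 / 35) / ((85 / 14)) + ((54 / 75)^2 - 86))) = 89882529 / 801125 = 112.20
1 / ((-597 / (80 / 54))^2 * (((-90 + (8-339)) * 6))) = -800 / 328155389343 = -0.00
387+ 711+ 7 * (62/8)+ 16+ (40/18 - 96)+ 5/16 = 154769/144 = 1074.78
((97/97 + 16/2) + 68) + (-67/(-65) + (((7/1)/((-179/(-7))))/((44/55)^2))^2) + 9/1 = 46499060497/533162240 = 87.21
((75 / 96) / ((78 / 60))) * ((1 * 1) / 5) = 25 / 208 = 0.12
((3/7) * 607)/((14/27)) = 49167/98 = 501.70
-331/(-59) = 331/59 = 5.61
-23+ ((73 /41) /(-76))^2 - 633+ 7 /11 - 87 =-79287359077 /106804016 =-742.36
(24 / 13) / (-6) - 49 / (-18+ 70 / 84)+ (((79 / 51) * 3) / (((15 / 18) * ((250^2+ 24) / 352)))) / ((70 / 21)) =2067000482 / 808655575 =2.56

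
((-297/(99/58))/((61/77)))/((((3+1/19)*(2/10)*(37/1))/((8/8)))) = -21945/2257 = -9.72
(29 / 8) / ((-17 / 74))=-1073 / 68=-15.78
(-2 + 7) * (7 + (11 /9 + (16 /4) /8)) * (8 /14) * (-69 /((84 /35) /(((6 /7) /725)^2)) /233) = -7222 /1680296975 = -0.00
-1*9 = -9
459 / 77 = 5.96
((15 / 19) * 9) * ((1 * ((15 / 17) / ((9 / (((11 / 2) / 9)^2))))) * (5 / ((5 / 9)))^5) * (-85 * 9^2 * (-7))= 56266315875 / 76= 740346261.51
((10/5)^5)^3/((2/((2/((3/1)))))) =32768/3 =10922.67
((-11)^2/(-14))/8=-121/112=-1.08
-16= -16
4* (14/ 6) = 28/ 3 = 9.33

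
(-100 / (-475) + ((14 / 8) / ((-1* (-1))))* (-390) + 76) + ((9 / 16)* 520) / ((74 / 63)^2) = -82046129 / 208088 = -394.29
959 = 959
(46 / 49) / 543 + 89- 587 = -13250240 / 26607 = -498.00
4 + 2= 6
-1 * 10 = -10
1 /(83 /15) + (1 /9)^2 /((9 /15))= 4060 /20169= 0.20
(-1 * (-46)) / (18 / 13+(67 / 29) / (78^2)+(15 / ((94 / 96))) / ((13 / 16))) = 2.27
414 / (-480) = -69 / 80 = -0.86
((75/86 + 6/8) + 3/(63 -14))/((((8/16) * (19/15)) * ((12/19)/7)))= 70935/2408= 29.46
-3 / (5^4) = -3 / 625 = -0.00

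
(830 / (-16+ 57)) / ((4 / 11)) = 4565 / 82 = 55.67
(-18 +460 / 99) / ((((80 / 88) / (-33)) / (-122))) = -887062 / 15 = -59137.47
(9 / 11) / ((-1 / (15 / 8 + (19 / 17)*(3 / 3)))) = -333 / 136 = -2.45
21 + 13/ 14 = 307/ 14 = 21.93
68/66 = 34/33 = 1.03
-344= -344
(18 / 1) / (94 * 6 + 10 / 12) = 108 / 3389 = 0.03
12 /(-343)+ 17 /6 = 5759 /2058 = 2.80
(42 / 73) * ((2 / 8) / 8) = 21 / 1168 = 0.02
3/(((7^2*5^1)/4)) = 12/245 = 0.05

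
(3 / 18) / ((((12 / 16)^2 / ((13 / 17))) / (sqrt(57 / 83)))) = 104 * sqrt(4731) / 38097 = 0.19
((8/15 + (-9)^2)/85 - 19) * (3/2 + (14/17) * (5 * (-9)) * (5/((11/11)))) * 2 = 47913166/7225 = 6631.58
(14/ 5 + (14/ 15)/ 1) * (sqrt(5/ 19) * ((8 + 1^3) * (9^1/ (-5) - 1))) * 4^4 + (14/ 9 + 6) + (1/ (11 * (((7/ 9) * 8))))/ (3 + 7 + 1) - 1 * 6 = 94945/ 60984 - 602112 * sqrt(95)/ 475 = -12353.52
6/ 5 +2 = 16/ 5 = 3.20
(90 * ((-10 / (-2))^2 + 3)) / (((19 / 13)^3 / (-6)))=-33218640 / 6859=-4843.07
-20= -20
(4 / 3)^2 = 16 / 9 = 1.78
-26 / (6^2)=-13 / 18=-0.72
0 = 0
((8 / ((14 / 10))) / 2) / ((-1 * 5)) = -4 / 7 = -0.57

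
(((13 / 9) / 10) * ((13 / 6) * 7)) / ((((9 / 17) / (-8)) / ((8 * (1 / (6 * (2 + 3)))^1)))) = -160888 / 18225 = -8.83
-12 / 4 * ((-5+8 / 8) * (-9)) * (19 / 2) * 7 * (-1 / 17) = 7182 / 17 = 422.47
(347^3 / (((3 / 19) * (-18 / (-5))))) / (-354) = -3969282685 / 19116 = -207641.91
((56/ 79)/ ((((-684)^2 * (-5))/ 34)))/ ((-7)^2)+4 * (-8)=-2587243697/ 80851365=-32.00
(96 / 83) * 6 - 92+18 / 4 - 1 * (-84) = 571 / 166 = 3.44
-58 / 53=-1.09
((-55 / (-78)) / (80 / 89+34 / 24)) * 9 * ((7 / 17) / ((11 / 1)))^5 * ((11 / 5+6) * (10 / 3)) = 3679724580 / 668317473608213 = 0.00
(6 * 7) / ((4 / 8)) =84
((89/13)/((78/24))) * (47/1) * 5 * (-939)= -464832.78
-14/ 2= -7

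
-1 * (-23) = 23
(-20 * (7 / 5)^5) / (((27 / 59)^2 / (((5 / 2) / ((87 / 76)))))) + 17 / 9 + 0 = -8877810509 / 7927875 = -1119.82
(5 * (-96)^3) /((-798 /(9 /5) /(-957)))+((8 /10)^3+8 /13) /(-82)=-84616317049828 /8861125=-9549161.88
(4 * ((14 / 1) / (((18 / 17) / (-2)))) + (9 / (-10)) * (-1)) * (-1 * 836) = 3945502 / 45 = 87677.82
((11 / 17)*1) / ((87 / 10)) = 110 / 1479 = 0.07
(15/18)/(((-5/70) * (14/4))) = -10/3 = -3.33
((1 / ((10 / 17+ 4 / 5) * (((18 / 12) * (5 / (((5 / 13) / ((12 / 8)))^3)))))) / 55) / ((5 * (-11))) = -680 / 1270435023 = -0.00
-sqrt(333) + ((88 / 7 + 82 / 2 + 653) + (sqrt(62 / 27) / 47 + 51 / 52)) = 689.34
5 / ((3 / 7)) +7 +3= 65 / 3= 21.67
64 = 64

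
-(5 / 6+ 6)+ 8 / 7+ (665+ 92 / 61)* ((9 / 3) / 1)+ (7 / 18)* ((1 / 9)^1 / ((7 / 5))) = 68961808 / 34587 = 1993.86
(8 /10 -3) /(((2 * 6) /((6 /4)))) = -11 /40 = -0.28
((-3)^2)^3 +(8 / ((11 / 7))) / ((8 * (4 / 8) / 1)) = 730.27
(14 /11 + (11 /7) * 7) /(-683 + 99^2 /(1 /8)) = 27 /170995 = 0.00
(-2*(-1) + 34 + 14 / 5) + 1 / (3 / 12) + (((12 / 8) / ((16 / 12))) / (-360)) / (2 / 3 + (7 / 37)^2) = 39508853 / 923200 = 42.80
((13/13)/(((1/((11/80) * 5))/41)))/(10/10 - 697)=-451/11136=-0.04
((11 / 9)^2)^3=1771561 / 531441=3.33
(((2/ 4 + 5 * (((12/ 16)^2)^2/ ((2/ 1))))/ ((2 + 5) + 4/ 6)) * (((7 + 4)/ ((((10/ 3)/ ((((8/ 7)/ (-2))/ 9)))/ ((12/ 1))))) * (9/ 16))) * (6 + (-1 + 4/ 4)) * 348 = -51238737/ 103040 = -497.27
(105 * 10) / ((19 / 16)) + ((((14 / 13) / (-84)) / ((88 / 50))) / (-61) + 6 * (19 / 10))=17812298591 / 19888440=895.61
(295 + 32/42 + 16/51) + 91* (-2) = 13575/119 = 114.08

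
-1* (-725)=725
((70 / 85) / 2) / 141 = 7 / 2397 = 0.00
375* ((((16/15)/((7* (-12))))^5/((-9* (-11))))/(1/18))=-2048/90973349775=-0.00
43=43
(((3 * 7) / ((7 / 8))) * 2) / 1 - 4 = 44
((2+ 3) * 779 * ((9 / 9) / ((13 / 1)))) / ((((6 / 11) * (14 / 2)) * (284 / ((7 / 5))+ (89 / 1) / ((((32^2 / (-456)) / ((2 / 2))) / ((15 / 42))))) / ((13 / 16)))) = 68552 / 202893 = 0.34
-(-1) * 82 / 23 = 82 / 23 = 3.57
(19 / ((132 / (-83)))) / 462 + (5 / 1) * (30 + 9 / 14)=9342043 / 60984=153.19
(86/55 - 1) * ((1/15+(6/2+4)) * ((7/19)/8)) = 0.18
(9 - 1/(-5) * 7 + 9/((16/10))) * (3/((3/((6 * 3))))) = 5769/20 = 288.45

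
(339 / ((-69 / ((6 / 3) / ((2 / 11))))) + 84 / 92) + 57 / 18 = -6895 / 138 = -49.96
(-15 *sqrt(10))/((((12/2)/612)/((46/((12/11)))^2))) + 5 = 5 -5440765 *sqrt(10)/2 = -8602599.81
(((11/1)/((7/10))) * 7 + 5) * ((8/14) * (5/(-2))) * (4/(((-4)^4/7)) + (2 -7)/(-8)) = -27025/224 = -120.65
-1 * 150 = -150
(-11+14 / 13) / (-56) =129 / 728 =0.18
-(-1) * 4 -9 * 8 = -68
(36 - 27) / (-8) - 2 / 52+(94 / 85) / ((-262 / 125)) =-391667 / 231608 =-1.69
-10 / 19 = -0.53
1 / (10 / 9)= 9 / 10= 0.90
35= 35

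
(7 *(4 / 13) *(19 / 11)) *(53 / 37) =28196 / 5291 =5.33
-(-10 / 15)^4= -16 / 81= -0.20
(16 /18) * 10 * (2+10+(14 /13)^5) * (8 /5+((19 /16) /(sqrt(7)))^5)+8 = 15455005225825 * sqrt(7) /18779037548544+665880616 /3341637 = 201.45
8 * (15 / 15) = 8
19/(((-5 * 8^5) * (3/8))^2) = 19/3774873600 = 0.00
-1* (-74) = 74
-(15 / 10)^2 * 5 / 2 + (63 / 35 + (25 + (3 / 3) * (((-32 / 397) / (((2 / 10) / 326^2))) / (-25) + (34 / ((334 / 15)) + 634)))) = 1257011769 / 530392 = 2369.97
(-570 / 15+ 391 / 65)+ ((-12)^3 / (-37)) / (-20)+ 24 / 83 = -6793017 / 199615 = -34.03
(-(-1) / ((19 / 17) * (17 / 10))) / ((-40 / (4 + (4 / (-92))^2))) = -2117 / 40204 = -0.05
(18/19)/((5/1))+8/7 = 886/665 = 1.33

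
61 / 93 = 0.66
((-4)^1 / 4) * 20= -20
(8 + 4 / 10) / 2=21 / 5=4.20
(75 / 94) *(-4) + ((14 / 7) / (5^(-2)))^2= 117350 / 47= 2496.81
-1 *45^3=-91125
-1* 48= -48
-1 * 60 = -60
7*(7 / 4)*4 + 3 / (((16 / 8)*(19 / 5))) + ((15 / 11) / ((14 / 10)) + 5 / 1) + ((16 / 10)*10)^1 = 208825 / 2926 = 71.37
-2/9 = -0.22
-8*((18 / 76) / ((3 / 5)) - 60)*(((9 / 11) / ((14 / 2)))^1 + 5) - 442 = 2922994 / 1463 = 1997.95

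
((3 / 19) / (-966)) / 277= -1 / 1694686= -0.00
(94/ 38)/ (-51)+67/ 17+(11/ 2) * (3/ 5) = 69697/ 9690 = 7.19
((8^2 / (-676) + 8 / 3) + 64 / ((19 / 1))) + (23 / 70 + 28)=23107919 / 674310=34.27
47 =47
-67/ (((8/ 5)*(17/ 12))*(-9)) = 335/ 102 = 3.28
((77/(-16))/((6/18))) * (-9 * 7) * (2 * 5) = 72765/8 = 9095.62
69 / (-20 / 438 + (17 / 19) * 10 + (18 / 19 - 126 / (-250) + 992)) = 35888625 / 521348893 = 0.07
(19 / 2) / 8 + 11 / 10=183 / 80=2.29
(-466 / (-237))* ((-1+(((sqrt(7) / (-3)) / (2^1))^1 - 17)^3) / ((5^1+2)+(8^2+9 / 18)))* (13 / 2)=-13767271 / 15642 - 7274027* sqrt(7) / 281556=-948.50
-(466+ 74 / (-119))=-55380 / 119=-465.38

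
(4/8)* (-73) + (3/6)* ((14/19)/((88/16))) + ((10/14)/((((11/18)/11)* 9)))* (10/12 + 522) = 6236521/8778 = 710.47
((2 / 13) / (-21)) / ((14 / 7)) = -1 / 273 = -0.00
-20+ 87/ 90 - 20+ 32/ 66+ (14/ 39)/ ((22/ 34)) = -54331/ 1430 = -37.99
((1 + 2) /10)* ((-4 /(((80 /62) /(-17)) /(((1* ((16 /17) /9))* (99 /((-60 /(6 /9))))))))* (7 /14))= -341 /375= -0.91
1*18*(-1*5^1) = -90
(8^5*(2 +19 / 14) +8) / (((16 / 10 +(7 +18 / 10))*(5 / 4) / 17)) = 13091768 / 91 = 143865.58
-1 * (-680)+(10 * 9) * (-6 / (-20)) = 707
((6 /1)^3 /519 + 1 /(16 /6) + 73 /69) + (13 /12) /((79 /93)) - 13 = -74502797 /7544184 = -9.88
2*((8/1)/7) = 16/7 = 2.29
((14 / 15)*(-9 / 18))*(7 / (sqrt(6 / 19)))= -49*sqrt(114) / 90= -5.81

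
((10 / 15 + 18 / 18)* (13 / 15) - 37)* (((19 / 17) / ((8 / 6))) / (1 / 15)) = -7600 / 17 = -447.06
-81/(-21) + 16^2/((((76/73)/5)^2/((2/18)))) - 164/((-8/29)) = 57059273/45486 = 1254.44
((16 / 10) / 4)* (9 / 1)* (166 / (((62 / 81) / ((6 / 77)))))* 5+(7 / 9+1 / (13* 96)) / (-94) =255528140519 / 840071232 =304.17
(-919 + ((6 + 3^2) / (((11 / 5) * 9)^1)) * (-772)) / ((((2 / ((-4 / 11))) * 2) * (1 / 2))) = 99254 / 363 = 273.43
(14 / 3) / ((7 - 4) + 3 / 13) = 13 / 9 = 1.44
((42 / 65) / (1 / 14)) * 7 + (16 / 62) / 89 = 11356564 / 179335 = 63.33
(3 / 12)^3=1 / 64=0.02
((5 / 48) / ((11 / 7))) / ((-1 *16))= -35 / 8448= -0.00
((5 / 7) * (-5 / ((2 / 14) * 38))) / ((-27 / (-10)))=-125 / 513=-0.24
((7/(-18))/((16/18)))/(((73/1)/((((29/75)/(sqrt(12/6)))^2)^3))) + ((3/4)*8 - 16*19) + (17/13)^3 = -295.76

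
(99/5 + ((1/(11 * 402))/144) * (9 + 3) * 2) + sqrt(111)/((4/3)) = 3 * sqrt(111)/4 + 2626673/132660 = 27.70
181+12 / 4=184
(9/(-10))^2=81/100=0.81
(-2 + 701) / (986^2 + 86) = 233 / 324094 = 0.00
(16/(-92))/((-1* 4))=1/23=0.04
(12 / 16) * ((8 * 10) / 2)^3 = 48000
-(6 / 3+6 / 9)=-8 / 3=-2.67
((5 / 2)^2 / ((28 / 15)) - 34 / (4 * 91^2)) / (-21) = -443489 / 2782416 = -0.16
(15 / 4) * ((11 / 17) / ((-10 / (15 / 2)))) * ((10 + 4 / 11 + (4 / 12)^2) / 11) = -305 / 176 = -1.73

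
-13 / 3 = -4.33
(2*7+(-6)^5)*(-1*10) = 77620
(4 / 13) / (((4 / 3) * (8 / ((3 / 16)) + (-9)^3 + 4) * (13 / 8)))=-72 / 345943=-0.00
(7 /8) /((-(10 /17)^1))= -119 /80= -1.49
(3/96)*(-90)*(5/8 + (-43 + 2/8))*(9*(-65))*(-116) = 257274225/32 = 8039819.53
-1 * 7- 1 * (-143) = 136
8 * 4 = 32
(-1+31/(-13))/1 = -44/13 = -3.38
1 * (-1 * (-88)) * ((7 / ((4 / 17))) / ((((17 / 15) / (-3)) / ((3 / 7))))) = -2970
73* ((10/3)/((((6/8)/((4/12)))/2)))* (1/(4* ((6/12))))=2920/27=108.15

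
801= 801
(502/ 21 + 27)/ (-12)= -1069/ 252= -4.24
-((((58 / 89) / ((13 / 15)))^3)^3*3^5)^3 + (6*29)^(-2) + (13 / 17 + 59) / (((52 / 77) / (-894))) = -2260363390149327128783925682635211338995893269619246480577743597340554715869803250235663134691 / 26396607186553343505738124067696659253414861841439968461657470612863101391723605185959156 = -85630.83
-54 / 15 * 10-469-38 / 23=-11653 / 23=-506.65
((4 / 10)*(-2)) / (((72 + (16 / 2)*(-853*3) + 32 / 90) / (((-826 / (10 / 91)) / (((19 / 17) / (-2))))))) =5750199 / 10901060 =0.53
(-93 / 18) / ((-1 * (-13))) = -31 / 78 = -0.40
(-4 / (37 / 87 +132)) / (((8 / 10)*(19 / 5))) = -2175 / 218899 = -0.01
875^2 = 765625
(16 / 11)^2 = 256 / 121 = 2.12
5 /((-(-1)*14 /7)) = 2.50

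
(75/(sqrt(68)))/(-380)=-15*sqrt(17)/2584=-0.02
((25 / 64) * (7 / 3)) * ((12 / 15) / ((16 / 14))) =245 / 384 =0.64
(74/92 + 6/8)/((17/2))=143/782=0.18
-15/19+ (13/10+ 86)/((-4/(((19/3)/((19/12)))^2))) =-33249/95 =-349.99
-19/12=-1.58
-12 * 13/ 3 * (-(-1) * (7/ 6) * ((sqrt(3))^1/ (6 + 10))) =-91 * sqrt(3)/ 24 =-6.57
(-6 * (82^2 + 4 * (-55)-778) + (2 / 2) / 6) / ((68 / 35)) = -7214725 / 408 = -17683.15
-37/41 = -0.90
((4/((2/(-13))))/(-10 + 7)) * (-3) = -26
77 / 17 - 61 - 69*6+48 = -7182 / 17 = -422.47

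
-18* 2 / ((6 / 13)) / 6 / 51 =-13 / 51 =-0.25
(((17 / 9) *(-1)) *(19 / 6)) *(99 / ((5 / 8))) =-14212 / 15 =-947.47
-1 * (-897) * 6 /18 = 299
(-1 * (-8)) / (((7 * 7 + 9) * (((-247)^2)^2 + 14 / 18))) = 9 / 242866899836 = 0.00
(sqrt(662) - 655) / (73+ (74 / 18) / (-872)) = -5140440 / 572867+ 7848*sqrt(662) / 572867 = -8.62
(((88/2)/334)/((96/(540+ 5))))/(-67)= -5995/537072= -0.01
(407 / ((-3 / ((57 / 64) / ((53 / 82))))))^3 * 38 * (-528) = 19983112875912438879 / 152450048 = 131079741450.21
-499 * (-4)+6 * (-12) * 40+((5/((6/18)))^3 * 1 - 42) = 2449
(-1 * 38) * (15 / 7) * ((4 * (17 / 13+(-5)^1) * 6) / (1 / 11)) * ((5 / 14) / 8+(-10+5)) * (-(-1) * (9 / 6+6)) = -1879119000 / 637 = -2949951.33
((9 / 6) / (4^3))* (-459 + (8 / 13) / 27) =-161101 / 14976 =-10.76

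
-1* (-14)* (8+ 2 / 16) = 113.75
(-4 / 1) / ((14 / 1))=-2 / 7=-0.29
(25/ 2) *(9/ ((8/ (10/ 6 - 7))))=-75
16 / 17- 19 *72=-23240 / 17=-1367.06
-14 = -14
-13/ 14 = -0.93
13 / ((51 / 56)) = 728 / 51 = 14.27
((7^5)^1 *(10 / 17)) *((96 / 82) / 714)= 192080 / 11849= 16.21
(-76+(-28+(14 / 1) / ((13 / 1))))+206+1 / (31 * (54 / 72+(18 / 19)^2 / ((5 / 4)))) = 440376320 / 4271397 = 103.10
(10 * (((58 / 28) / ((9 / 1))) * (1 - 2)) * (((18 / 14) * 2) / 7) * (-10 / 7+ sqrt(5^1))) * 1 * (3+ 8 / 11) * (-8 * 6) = -5707200 / 26411+ 570720 * sqrt(5) / 3773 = 122.15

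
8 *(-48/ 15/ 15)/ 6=-0.28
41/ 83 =0.49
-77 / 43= -1.79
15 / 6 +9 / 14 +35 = 267 / 7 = 38.14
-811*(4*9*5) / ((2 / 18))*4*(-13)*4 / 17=273274560 / 17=16074974.12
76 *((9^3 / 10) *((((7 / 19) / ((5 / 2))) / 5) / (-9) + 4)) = 2767932 / 125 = 22143.46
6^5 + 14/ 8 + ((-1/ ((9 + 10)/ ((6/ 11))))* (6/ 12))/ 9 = 19506593/ 2508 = 7777.75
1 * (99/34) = 99/34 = 2.91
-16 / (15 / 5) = -16 / 3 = -5.33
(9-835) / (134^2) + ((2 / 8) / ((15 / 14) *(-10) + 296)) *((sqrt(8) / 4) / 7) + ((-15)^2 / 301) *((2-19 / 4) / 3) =-3952051 / 5404756 + sqrt(2) / 15976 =-0.73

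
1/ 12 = 0.08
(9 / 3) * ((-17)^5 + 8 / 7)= -29816973 / 7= -4259567.57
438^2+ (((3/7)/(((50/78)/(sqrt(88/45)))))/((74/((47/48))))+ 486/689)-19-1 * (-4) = 191829.72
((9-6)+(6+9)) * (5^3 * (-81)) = -182250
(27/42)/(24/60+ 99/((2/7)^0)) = 45/6958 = 0.01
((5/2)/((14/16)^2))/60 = 8/147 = 0.05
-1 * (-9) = 9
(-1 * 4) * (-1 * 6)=24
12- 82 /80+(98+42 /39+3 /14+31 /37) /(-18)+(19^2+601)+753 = 2085346127 /1212120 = 1720.41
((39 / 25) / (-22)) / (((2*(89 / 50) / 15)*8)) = -585 / 15664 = -0.04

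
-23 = -23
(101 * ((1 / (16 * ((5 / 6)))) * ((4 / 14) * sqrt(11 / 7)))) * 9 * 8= 5454 * sqrt(77) / 245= 195.34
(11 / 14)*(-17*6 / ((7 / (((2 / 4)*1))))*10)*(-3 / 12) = 2805 / 196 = 14.31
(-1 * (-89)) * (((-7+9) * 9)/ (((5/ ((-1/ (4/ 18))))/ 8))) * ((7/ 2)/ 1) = -201852/ 5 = -40370.40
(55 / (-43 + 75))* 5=8.59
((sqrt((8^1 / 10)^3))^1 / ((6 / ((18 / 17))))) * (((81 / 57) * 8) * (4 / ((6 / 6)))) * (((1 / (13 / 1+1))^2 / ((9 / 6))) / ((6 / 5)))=576 * sqrt(5) / 79135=0.02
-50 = -50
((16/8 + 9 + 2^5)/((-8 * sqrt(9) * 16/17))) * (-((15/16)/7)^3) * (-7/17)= -48375/25690112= -0.00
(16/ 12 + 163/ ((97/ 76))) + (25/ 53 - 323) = -2984098/ 15423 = -193.48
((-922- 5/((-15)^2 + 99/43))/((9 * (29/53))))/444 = -477627679/1132650216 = -0.42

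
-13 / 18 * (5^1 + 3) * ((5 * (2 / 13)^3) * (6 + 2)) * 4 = -5120 / 1521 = -3.37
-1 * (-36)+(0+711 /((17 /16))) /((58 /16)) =108756 /493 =220.60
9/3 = 3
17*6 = 102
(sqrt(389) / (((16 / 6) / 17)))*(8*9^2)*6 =24786*sqrt(389) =488856.33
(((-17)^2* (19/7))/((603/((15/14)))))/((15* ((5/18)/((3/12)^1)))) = 5491/65660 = 0.08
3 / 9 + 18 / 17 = 71 / 51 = 1.39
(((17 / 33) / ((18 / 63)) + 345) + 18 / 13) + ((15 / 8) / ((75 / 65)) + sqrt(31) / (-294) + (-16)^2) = 2079149 / 3432 - sqrt(31) / 294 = 605.79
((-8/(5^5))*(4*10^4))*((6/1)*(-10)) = 6144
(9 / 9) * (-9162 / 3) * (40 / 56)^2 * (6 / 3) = -152700 / 49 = -3116.33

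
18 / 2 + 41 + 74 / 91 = 4624 / 91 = 50.81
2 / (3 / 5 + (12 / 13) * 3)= 130 / 219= 0.59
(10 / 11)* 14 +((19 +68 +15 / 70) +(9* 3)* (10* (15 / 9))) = 84691 / 154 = 549.94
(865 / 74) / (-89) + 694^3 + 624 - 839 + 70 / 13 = 28618259509217 / 85618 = 334255174.25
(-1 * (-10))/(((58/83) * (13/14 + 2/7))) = 5810/493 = 11.78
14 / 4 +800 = 1607 / 2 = 803.50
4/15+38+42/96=9289/240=38.70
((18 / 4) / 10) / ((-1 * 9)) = -1 / 20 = -0.05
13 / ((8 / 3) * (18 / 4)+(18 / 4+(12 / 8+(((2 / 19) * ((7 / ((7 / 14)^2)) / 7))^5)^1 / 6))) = 96567861 / 133725730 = 0.72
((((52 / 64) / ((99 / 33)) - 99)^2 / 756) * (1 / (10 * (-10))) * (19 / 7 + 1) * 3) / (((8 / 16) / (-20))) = 5958277 / 103680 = 57.47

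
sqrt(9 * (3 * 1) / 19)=3 * sqrt(57) / 19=1.19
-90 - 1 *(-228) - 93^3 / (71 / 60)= -48251622 / 71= -679600.31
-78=-78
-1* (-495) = 495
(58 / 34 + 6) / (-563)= -131 / 9571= -0.01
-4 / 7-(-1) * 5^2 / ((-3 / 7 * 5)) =-257 / 21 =-12.24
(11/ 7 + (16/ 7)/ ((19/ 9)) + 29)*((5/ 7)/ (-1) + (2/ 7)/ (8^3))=-2692295/ 119168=-22.59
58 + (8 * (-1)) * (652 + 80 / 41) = -212118 / 41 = -5173.61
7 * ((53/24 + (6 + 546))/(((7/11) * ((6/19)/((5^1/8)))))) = 13899545/1152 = 12065.58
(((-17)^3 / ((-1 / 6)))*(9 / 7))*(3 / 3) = 265302 / 7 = 37900.29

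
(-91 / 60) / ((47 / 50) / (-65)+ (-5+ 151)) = -4225 / 406674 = -0.01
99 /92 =1.08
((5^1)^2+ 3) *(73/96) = 511/24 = 21.29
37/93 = 0.40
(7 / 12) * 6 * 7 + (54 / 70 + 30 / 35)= 1829 / 70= 26.13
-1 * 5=-5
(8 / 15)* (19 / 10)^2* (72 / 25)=17328 / 3125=5.54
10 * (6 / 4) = 15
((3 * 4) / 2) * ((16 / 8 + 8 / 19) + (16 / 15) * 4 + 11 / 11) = 4382 / 95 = 46.13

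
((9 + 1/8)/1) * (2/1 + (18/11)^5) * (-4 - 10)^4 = 775292071820/161051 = 4813953.79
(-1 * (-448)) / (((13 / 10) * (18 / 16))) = 35840 / 117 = 306.32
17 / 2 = 8.50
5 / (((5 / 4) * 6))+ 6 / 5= 28 / 15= 1.87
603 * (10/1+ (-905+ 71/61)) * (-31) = 1019217132/61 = 16708477.57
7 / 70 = 1 / 10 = 0.10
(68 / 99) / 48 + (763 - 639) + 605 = 866069 / 1188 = 729.01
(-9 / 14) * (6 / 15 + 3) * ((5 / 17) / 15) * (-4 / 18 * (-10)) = -2 / 21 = -0.10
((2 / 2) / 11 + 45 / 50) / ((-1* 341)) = -109 / 37510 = -0.00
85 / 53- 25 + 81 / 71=-83747 / 3763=-22.26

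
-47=-47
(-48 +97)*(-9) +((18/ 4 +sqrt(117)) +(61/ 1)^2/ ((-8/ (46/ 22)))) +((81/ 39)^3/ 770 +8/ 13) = -9530352633/ 6766760 +3*sqrt(13) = -1397.59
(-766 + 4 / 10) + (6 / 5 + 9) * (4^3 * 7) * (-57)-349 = -1307909 / 5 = -261581.80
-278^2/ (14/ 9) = -347778/ 7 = -49682.57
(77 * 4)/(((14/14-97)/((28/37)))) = -539/222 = -2.43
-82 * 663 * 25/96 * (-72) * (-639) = -1302745275/2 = -651372637.50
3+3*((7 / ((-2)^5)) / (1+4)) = 459 / 160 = 2.87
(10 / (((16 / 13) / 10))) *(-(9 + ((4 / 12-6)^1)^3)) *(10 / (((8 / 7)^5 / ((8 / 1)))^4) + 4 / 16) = 302788480973370448678375 / 7599824371187712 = 39841510.30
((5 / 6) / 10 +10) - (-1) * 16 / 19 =2491 / 228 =10.93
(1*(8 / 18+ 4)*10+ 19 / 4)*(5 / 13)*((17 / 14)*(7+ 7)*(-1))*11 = -1655885 / 468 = -3538.22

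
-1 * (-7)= 7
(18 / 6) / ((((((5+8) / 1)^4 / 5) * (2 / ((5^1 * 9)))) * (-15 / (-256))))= 5760 / 28561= 0.20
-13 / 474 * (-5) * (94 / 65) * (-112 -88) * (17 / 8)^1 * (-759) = 5053675 / 79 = 63970.57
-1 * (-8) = 8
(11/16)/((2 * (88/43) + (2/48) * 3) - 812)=-473/555754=-0.00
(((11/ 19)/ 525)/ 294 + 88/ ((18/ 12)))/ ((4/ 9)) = 132.00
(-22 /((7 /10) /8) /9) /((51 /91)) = -22880 /459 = -49.85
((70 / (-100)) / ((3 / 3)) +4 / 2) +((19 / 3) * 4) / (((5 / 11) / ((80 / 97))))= 137543 / 2910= 47.27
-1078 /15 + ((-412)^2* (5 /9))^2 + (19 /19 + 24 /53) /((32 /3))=6108361364361779 /686880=8892909044.32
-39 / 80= -0.49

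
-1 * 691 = -691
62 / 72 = 31 / 36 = 0.86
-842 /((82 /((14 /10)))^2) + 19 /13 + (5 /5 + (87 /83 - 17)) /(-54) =1827884809 /1224314325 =1.49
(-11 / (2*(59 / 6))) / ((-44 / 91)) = 273 / 236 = 1.16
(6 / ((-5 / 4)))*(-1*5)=24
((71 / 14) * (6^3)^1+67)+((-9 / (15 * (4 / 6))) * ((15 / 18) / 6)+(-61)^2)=273465 / 56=4883.30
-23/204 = -0.11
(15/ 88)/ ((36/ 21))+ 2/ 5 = 879/ 1760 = 0.50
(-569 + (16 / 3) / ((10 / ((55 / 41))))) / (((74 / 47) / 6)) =-3285253 / 1517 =-2165.62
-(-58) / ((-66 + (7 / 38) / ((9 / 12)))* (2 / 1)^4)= -1653 / 29984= -0.06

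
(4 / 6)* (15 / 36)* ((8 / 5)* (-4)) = -16 / 9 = -1.78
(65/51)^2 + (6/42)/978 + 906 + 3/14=907.84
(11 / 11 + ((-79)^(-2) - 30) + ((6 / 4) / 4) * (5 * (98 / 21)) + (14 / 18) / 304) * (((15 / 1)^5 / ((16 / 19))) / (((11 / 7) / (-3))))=612590239209375 / 17574656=34856456.89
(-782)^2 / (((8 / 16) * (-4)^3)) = -152881 / 8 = -19110.12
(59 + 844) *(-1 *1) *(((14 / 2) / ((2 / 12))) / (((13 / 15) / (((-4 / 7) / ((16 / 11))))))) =446985 / 26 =17191.73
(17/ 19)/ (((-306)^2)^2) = 1/ 9799194672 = 0.00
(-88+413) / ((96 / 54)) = 2925 / 16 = 182.81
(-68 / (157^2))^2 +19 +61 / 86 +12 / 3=1238842154503 / 52251295286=23.71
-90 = -90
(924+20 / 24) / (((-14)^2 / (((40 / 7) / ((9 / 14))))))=55490 / 1323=41.94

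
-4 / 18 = -2 / 9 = -0.22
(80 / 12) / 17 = 20 / 51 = 0.39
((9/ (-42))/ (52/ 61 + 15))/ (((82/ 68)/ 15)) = -46665/ 277529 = -0.17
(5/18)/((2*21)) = 0.01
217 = 217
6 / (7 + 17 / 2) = 12 / 31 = 0.39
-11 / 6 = -1.83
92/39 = 2.36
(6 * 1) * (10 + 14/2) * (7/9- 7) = -1904/3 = -634.67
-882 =-882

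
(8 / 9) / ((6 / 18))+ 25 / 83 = 739 / 249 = 2.97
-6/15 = -2/5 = -0.40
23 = 23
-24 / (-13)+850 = 11074 / 13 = 851.85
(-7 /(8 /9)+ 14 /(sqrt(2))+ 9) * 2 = 22.05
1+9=10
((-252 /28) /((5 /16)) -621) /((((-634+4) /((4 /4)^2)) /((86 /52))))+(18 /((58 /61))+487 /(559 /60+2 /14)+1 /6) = 7840352687 /108462900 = 72.29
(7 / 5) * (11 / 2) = 77 / 10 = 7.70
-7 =-7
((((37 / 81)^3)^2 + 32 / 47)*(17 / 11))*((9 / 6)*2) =155691683246455 / 48672023453559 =3.20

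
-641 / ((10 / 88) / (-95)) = 535876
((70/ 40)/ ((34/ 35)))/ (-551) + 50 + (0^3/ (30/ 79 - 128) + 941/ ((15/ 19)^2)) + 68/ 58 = 26318576611/ 16860600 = 1560.95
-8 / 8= -1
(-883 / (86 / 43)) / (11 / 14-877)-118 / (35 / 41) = -59131411 / 429345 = -137.72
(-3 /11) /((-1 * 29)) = 0.01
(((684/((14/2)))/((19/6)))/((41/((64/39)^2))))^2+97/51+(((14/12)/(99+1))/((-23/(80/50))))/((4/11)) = 2762975412447573/459921767259500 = 6.01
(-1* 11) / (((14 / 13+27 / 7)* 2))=-1001 / 898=-1.11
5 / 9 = 0.56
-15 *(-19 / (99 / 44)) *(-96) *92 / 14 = -79908.57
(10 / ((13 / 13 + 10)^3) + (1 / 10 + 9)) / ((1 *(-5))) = -121221 / 66550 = -1.82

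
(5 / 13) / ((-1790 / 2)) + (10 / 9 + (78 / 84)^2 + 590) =2429947043 / 4104828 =591.97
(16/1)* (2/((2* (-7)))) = -2.29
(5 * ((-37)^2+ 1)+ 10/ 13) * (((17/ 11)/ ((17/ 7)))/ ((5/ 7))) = 872788/ 143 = 6103.41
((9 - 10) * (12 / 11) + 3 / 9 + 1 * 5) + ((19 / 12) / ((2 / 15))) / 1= 4255 / 264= 16.12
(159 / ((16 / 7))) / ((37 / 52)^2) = 137.40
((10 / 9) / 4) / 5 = 1 / 18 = 0.06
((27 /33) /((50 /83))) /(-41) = -747 /22550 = -0.03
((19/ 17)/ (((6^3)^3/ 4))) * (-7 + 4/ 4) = -19/ 7138368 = -0.00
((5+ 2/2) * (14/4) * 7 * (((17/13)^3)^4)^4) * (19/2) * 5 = 1609122717385572036979877288258034785490903526482298875614471565/589265352638020210671173745982646370608298130233440642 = 2730726845.18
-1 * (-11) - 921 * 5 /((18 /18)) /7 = -4528 /7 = -646.86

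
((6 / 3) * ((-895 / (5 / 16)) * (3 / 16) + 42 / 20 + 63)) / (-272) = 4719 / 1360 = 3.47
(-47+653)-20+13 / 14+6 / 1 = 8301 / 14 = 592.93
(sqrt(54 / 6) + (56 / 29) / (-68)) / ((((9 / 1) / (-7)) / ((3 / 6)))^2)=0.45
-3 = -3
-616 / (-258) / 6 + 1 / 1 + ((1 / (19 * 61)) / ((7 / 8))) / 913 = 1.40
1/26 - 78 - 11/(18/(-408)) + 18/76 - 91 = 59731/741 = 80.61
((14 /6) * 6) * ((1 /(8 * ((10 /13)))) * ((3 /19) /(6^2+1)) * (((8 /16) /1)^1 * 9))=2457 /56240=0.04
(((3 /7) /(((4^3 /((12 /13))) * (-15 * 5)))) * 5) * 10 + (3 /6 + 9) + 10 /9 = 69497 /6552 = 10.61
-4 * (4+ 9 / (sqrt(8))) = -16-9 * sqrt(2) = -28.73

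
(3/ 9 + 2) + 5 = 22/ 3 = 7.33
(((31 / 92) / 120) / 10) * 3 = 0.00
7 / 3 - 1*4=-5 / 3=-1.67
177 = 177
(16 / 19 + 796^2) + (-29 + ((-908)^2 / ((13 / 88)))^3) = 7256324709919451318470285 / 41743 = 173833330376816503808.31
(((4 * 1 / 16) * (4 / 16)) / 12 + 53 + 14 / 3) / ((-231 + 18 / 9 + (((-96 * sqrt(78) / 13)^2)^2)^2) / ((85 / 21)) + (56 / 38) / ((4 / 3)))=0.00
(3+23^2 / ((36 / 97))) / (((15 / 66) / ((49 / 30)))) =27715919 / 2700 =10265.16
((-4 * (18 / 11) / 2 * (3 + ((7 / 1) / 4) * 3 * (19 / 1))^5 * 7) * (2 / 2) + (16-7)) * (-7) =5171871177808083 / 2816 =1836601980755.71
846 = 846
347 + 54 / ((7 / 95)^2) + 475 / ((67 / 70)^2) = 2378088117 / 219961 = 10811.41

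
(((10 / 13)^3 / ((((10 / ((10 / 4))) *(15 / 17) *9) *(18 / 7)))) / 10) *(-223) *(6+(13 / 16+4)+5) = -33569305 / 17083872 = -1.96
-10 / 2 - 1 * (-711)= 706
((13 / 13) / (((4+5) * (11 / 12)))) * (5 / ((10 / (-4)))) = -8 / 33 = -0.24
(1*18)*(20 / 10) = 36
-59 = -59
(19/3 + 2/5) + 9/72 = 823/120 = 6.86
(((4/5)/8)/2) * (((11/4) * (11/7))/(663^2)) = 121/246158640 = 0.00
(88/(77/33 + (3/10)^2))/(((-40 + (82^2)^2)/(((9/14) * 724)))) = 3583800/9586856671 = 0.00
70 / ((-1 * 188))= -35 / 94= -0.37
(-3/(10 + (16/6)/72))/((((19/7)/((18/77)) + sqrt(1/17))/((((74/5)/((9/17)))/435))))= -241362396/145834158175 + 1222776 *sqrt(17)/145834158175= -0.00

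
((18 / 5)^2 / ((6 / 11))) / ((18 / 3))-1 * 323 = -7976 / 25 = -319.04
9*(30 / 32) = 8.44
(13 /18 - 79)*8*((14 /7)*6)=-22544 /3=-7514.67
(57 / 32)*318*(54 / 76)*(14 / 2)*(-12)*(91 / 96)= -8203923 / 256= -32046.57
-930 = -930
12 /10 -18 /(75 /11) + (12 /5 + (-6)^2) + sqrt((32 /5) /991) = 4 * sqrt(9910) /4955 + 924 /25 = 37.04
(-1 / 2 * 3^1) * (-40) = 60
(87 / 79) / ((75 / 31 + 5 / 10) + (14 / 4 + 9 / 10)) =26970 / 179251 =0.15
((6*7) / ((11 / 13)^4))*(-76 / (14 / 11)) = -6511908 / 1331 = -4892.49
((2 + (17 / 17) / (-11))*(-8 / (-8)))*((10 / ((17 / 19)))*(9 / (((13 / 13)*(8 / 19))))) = 341145 / 748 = 456.08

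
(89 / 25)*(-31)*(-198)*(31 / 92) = 8467371 / 1150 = 7362.93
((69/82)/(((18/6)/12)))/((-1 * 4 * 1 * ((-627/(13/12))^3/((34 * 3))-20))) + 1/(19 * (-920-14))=-2887740340931/51651627929308424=-0.00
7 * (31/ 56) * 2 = 31/ 4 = 7.75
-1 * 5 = -5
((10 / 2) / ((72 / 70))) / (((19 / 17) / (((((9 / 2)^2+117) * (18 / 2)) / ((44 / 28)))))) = 11432925 / 3344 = 3418.94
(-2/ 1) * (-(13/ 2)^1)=13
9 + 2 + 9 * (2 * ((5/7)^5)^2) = 3283008989/282475249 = 11.62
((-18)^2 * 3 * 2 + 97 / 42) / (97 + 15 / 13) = 1062685 / 53592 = 19.83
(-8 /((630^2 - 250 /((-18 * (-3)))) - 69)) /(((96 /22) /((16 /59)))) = -99 /79018051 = -0.00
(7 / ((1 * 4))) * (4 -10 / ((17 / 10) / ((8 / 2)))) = -581 / 17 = -34.18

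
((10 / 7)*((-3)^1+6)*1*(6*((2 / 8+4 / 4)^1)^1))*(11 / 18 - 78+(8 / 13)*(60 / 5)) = -409525 / 182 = -2250.14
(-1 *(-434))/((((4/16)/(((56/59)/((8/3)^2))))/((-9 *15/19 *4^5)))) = -1889879040/1121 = -1685886.74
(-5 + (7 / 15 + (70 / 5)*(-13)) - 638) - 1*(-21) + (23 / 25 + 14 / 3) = -59846 / 75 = -797.95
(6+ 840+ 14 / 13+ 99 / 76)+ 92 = 929095 / 988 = 940.38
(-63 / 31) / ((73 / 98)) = -6174 / 2263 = -2.73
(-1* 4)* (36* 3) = -432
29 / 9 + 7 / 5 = 208 / 45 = 4.62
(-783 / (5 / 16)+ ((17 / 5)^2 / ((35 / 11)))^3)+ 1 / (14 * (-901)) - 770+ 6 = -3889165619309247 / 1207199218750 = -3221.64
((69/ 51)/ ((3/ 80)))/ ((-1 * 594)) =-920/ 15147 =-0.06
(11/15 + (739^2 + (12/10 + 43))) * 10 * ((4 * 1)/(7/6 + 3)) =131079824/25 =5243192.96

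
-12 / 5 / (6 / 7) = -14 / 5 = -2.80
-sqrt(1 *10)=-sqrt(10)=-3.16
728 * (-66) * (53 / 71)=-35866.82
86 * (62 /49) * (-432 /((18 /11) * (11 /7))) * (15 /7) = -1919520 /49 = -39173.88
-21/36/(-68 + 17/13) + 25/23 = 262193/239292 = 1.10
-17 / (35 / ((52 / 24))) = -1.05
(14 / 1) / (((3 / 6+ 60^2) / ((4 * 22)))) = 0.34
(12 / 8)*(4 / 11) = 0.55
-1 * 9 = -9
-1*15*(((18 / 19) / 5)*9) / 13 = -486 / 247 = -1.97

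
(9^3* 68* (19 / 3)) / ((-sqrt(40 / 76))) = -156978* sqrt(190) / 5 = -432758.48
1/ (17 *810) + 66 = 908821/ 13770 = 66.00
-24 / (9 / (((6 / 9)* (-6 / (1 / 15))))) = 160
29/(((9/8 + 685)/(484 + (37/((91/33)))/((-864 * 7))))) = 20.46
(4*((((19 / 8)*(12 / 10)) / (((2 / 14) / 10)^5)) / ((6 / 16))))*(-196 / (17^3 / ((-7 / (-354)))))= -35049990080000 / 869601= -40305830.01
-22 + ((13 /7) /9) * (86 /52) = -21.66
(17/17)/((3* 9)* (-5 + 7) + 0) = 1/54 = 0.02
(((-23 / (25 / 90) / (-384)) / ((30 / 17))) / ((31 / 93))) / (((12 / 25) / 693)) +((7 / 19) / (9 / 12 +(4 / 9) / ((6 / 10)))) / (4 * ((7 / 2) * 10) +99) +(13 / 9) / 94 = 11971350758119 / 22619847168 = 529.24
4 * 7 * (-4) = -112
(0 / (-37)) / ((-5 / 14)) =0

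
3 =3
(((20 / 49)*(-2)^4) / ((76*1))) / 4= 20 / 931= 0.02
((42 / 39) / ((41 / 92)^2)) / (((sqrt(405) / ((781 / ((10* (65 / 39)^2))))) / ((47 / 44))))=8.09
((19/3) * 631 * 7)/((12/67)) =5622841/36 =156190.03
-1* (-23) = 23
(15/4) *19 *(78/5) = 2223/2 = 1111.50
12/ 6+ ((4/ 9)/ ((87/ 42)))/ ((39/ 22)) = 21590/ 10179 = 2.12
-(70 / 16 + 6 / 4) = -47 / 8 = -5.88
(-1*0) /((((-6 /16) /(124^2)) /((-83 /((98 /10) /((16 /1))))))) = 0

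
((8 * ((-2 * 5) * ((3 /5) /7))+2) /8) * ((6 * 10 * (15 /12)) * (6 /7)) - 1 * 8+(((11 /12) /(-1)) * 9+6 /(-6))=-11031 /196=-56.28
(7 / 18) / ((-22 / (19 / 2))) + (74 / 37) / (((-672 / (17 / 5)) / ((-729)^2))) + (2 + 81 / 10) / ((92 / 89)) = -6844938599 / 1275120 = -5368.07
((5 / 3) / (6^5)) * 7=35 / 23328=0.00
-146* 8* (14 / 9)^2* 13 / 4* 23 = -17112368 / 81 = -211263.80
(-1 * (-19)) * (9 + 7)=304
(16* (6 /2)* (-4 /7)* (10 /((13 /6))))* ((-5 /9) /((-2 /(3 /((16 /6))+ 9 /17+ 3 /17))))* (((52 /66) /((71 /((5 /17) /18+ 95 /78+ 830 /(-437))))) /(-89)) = -38381524000 /7189591612203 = -0.01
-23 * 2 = -46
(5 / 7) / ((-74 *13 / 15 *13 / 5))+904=79137593 / 87542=904.00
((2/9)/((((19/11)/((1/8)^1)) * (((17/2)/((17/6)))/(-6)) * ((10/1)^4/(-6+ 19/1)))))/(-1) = 143/3420000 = 0.00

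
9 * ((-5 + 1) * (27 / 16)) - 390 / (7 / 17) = -1007.89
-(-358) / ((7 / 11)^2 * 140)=21659 / 3430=6.31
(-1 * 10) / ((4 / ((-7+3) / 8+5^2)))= -245 / 4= -61.25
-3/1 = -3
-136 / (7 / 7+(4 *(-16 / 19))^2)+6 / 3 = -40182 / 4457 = -9.02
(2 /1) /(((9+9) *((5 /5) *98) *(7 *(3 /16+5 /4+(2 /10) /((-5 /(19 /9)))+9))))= 200 /12783953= 0.00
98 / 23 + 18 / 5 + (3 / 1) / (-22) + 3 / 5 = 21061 / 2530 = 8.32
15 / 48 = 5 / 16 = 0.31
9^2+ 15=96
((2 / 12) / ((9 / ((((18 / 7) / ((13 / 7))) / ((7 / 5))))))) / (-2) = -5 / 546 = -0.01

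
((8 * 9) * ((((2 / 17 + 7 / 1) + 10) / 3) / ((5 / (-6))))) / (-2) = 20952 / 85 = 246.49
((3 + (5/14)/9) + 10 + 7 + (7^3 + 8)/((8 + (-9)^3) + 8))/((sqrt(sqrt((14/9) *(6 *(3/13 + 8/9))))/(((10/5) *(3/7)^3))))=5268297 *13^(1/4) *sqrt(2) *2751^(3/4)/3139648442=1.71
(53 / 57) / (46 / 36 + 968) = 0.00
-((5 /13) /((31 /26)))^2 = -100 /961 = -0.10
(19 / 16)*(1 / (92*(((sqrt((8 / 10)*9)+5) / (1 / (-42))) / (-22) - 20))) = -0.00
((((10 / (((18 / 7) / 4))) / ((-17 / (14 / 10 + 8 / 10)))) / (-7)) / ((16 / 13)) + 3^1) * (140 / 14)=9895 / 306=32.34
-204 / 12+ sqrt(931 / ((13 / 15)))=-17+ 7 * sqrt(3705) / 13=15.78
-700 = -700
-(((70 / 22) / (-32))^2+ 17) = -2107593 / 123904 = -17.01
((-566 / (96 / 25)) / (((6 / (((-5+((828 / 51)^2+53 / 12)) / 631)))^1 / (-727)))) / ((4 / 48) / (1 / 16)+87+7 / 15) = 23456762868625 / 279823320576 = 83.83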